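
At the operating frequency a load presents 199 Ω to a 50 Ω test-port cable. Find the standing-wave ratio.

VSWR ≈ 3.98

Γ = (199 − 50)/(199 + 50) = 0.598
VSWR = (1 + 0.598)/(1 − 0.598)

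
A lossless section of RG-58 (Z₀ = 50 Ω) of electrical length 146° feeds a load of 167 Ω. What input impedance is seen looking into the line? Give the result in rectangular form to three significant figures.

tan(βl) = tan(146°) = -0.675
Z_in = Z_0·(Z_L + jZ_0·tanβl)/(Z_0 + jZ_L·tanβl)
     = 50·(167 − j33.7)/(50 − j113)

Z_in ≈ 40 + j56.4 Ω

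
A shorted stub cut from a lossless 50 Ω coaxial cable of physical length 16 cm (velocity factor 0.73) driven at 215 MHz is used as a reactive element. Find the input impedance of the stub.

λ = v/f = 0.73·c / 215 MHz = 1.02 m
βl = 2π·l/λ = 2π × 0.157 = 56.5°
tan(βl) = 1.51
For a shorted stub, Z_in = jZ_0·tan(βl)

Z_in ≈ +j75.7 Ω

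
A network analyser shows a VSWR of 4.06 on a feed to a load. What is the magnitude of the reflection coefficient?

|Γ| = (S − 1)/(S + 1) = (4.06 − 1)/(4.06 + 1) = 3.06/5.06

|Γ| ≈ 0.605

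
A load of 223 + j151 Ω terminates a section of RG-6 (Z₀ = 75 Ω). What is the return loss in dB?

RL ≈ 3.97 dB

Γ = (148 + j151)/(298 + j151), |Γ| = 0.633
RL = −20·log₁₀|Γ| = −20·log₁₀(0.633)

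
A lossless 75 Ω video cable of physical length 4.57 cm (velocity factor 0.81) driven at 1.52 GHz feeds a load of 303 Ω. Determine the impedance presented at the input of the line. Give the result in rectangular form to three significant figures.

λ = v/f = 0.81·c / 1.52 GHz = 0.16 m
βl = 2π·l/λ = 2π × 0.286 = 103°
tan(βl) = tan(103°) = -4.36
Z_in = Z_0·(Z_L + jZ_0·tanβl)/(Z_0 + jZ_L·tanβl)
     = 75·(303 − j327)/(75 − j1320)

Z_in ≈ 19.5 + j16.1 Ω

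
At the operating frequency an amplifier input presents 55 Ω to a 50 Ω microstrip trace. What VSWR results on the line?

VSWR ≈ 1.1

Γ = (55 − 50)/(55 + 50) = 0.0476
VSWR = (1 + 0.0476)/(1 − 0.0476)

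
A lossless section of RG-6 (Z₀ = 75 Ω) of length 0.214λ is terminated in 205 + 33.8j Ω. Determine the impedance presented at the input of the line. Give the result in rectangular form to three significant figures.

Z_in ≈ 28.7 − j19.6 Ω

βl = 2π × 0.214 = 77°
tan(βl) = tan(77°) = 4.35
Z_in = Z_0·(Z_L + jZ_0·tanβl)/(Z_0 + jZ_L·tanβl)
     = 75·(205 + j360)/(-71.9 + j891)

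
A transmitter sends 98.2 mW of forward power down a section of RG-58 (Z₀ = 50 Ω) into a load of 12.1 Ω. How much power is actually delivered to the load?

P_delivered ≈ 61.6 mW

Γ = (12.1 − 50)/(12.1 + 50) = -0.61
|Γ|² = 0.372
P_refl = |Γ|²·P_inc = 36.6 mW, P_del = (1 − |Γ|²)·P_inc = 61.6 mW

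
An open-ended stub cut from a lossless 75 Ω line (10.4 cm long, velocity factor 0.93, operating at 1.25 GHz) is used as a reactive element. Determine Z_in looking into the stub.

λ = v/f = 0.93·c / 1.25 GHz = 0.223 m
βl = 2π·l/λ = 2π × 0.466 = 168°
tan(βl) = -0.217
For an open-ended stub, Z_in = −jZ_0·cot(βl) = −jZ_0/tan(βl)

Z_in ≈ +j345 Ω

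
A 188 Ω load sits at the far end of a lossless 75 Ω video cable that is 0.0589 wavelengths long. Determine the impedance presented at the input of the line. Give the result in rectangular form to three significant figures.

Z_in ≈ 111 − j79 Ω

βl = 2π × 0.0589 = 21.2°
tan(βl) = tan(21.2°) = 0.388
Z_in = Z_0·(Z_L + jZ_0·tanβl)/(Z_0 + jZ_L·tanβl)
     = 75·(188 + j29.1)/(75 + j72.9)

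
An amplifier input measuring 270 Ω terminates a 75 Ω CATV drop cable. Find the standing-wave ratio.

VSWR ≈ 3.6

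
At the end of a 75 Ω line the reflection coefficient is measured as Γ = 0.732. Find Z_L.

Z_L ≈ 485 Ω

Z_L = Z_0·(1 + Γ)/(1 − Γ) = 75·(1.73)/(0.268)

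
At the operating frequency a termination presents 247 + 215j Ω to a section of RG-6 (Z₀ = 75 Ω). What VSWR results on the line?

VSWR ≈ 5.92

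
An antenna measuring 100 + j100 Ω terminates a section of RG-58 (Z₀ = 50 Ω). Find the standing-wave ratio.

VSWR ≈ 4.27

Γ = (Z_L − Z_0)/(Z_L + Z_0) = (50 + j100)/(150 + j100)
|Γ| = 112/180 = 0.62
VSWR = (1 + |Γ|)/(1 − |Γ|) = 1.62/0.38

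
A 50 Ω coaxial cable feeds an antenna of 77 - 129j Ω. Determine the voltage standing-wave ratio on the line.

Γ = (Z_L − Z_0)/(Z_L + Z_0) = (27 − j129)/(127 − j129)
|Γ| = 132/181 = 0.728
VSWR = (1 + |Γ|)/(1 − |Γ|) = 1.73/0.272

VSWR ≈ 6.35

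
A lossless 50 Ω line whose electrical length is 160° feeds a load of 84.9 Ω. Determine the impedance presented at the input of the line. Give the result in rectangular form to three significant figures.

tan(βl) = tan(160°) = -0.364
Z_in = Z_0·(Z_L + jZ_0·tanβl)/(Z_0 + jZ_L·tanβl)
     = 50·(84.9 − j18.2)/(50 − j30.9)

Z_in ≈ 69.6 + j24.8 Ω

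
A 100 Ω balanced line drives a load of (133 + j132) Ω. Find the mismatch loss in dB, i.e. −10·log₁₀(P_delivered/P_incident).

Γ = (33 + j132)/(233 + j132), |Γ| = 0.508
|Γ|² = 0.258, so P_del/P_inc = 1 − |Γ|² = 0.742
ML = −10·log₁₀(1 − |Γ|²)

mismatch loss ≈ 1.3 dB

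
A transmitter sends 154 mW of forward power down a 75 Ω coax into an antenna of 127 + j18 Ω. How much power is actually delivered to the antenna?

|Γ| = |(52 + j18)/(202 + j18)| = 0.271
|Γ|² = 0.0736
P_refl = |Γ|²·P_inc = 11.3 mW, P_del = (1 − |Γ|²)·P_inc = 143 mW

P_delivered ≈ 143 mW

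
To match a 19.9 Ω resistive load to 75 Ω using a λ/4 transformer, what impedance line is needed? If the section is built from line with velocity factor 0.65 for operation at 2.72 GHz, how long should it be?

Z_qwt ≈ 38.6 Ω; length ≈ 1.79 cm

Z_qwt = √(Z_0·R_L) = √(75 × 19.9) = √1492
λ = 0.65·c/f = 0.0717 m, so l = λ/4 = 0.0179 m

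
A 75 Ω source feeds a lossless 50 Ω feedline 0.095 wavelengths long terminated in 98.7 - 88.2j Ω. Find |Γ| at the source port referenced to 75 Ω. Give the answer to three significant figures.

βl = 2π × 0.095 = 34.2°
tan(βl) = 0.68
Z_in = Z_0·(Z_L + jZ_0·tanβl)/(Z_0 + jZ_L·tanβl) = 21.7 − j37.9 Ω
Γ_s = (Z_in − Z_s)/(Z_in + Z_s) = (-53.3 − j37.9)/(96.7 − j37.9), |Γ_s| = 0.629

|Γ| ≈ 0.629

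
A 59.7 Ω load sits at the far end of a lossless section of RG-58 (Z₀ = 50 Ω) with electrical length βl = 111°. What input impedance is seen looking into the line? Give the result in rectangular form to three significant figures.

tan(βl) = tan(111°) = -2.61
Z_in = Z_0·(Z_L + jZ_0·tanβl)/(Z_0 + jZ_L·tanβl)
     = 50·(59.7 − j130)/(50 − j156)

Z_in ≈ 43.5 + j5.19 Ω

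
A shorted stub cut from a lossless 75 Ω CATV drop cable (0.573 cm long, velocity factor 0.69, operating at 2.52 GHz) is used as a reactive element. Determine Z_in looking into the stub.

λ = v/f = 0.69·c / 2.52 GHz = 0.0821 m
βl = 2π·l/λ = 2π × 0.0698 = 25.1°
tan(βl) = 0.469
For a shorted stub, Z_in = jZ_0·tan(βl)

Z_in ≈ +j35.2 Ω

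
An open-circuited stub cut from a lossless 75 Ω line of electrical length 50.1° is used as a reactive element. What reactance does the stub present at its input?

tan(βl) = 1.2
For an open-circuited stub, Z_in = −jZ_0·cot(βl) = −jZ_0/tan(βl)

X_in ≈ -62.7 Ω (capacitive)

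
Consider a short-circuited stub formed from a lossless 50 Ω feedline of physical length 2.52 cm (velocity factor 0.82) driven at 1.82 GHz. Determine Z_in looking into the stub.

λ = v/f = 0.82·c / 1.82 GHz = 0.135 m
βl = 2π·l/λ = 2π × 0.186 = 67.1°
tan(βl) = 2.37
For a short-circuited stub, Z_in = jZ_0·tan(βl)

Z_in ≈ +j118 Ω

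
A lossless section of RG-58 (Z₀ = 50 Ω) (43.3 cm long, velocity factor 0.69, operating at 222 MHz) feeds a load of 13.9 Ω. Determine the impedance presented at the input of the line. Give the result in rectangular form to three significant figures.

Z_in ≈ 14.6 − j10.5 Ω

λ = v/f = 0.69·c / 222 MHz = 0.932 m
βl = 2π·l/λ = 2π × 0.464 = 167°
tan(βl) = tan(167°) = -0.228
Z_in = Z_0·(Z_L + jZ_0·tanβl)/(Z_0 + jZ_L·tanβl)
     = 50·(13.9 − j11.4)/(50 − j3.16)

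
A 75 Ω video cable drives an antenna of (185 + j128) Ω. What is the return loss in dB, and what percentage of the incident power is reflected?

Γ = (110 + j128)/(260 + j128), |Γ| = 0.582
RL = −20·log₁₀(0.582) = 4.7 dB
P_refl/P_inc = |Γ|² = 0.339

RL ≈ 4.7 dB; 33.9% of incident power reflected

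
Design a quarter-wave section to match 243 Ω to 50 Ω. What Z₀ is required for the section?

Z_qwt ≈ 110 Ω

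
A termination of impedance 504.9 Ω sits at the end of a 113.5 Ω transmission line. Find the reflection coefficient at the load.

Γ = (Z_L − Z_0)/(Z_L + Z_0) = (504.9 − 113.5)/(504.9 + 113.5) = 391.4/618.4

Γ = 0.633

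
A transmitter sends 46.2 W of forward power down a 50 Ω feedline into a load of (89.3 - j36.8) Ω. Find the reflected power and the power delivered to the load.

P_reflected ≈ 6.45 W; P_delivered ≈ 39.7 W

|Γ| = |(39.3 − j36.8)/(139.3 − j36.8)| = 0.374
|Γ|² = 0.14
P_refl = |Γ|²·P_inc = 6.45 W, P_del = (1 − |Γ|²)·P_inc = 39.7 W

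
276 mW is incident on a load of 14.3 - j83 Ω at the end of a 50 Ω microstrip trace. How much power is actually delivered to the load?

P_delivered ≈ 71.6 mW

|Γ| = |(-35.7 − j83)/(64.3 − j83)| = 0.861
|Γ|² = 0.741
P_refl = |Γ|²·P_inc = 204 mW, P_del = (1 − |Γ|²)·P_inc = 71.6 mW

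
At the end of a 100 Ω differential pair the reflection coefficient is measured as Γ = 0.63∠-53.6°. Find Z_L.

Z_L ≈ 92.9 − j156 Ω

Z_L = Z_0·(1 + Γ)/(1 − Γ) = 100·(1.37 − j0.507)/(0.626 + j0.507)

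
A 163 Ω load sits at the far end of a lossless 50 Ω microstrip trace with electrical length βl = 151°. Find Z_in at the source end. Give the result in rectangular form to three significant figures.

Z_in ≈ 50 + j62.6 Ω

tan(βl) = tan(151°) = -0.554
Z_in = Z_0·(Z_L + jZ_0·tanβl)/(Z_0 + jZ_L·tanβl)
     = 50·(163 − j27.7)/(50 − j90.4)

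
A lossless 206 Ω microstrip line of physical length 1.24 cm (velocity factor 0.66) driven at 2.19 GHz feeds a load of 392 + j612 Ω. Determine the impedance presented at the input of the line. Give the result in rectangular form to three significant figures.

Z_in ≈ 84.2 − j270 Ω

λ = v/f = 0.66·c / 2.19 GHz = 0.0904 m
βl = 2π·l/λ = 2π × 0.137 = 49.4°
tan(βl) = tan(49.4°) = 1.17
Z_in = Z_0·(Z_L + jZ_0·tanβl)/(Z_0 + jZ_L·tanβl)
     = 206·(392 + j852)/(-507 + j457)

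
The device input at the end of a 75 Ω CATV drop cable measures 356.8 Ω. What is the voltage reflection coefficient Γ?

Γ = 0.653

Γ = (Z_L − Z_0)/(Z_L + Z_0) = (356.8 − 75)/(356.8 + 75) = 281.8/431.8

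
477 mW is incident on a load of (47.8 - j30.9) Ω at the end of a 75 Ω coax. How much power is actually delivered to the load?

P_delivered ≈ 427 mW

|Γ| = |(-27.2 − j30.9)/(122.8 − j30.9)| = 0.325
|Γ|² = 0.106
P_refl = |Γ|²·P_inc = 50.4 mW, P_del = (1 − |Γ|²)·P_inc = 427 mW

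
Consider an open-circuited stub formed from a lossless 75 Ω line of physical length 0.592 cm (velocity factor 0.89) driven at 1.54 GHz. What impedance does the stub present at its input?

Z_in ≈ −j344 Ω

λ = v/f = 0.89·c / 1.54 GHz = 0.173 m
βl = 2π·l/λ = 2π × 0.0341 = 12.3°
tan(βl) = 0.218
For an open-circuited stub, Z_in = −jZ_0·cot(βl) = −jZ_0/tan(βl)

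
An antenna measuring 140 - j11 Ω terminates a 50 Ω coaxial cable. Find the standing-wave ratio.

Γ = (Z_L − Z_0)/(Z_L + Z_0) = (90 − j11)/(190 − j11)
|Γ| = 90.7/190 = 0.476
VSWR = (1 + |Γ|)/(1 − |Γ|) = 1.48/0.524

VSWR ≈ 2.82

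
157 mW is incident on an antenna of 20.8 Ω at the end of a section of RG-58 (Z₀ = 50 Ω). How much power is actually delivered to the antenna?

P_delivered ≈ 130 mW

Γ = (20.8 − 50)/(20.8 + 50) = -0.412
|Γ|² = 0.17
P_refl = |Γ|²·P_inc = 26.7 mW, P_del = (1 − |Γ|²)·P_inc = 130 mW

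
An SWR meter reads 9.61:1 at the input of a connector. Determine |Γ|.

|Γ| = (S − 1)/(S + 1) = (9.61 − 1)/(9.61 + 1) = 8.61/10.6

|Γ| ≈ 0.811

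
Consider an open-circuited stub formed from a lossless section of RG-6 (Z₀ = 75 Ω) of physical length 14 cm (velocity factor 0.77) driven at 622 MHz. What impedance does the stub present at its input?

λ = v/f = 0.77·c / 622 MHz = 0.371 m
βl = 2π·l/λ = 2π × 0.377 = 136°
tan(βl) = -0.976
For an open-circuited stub, Z_in = −jZ_0·cot(βl) = −jZ_0/tan(βl)

Z_in ≈ +j76.9 Ω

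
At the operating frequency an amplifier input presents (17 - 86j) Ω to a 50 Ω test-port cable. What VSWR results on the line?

Γ = (Z_L − Z_0)/(Z_L + Z_0) = (-33 − j86)/(67 − j86)
|Γ| = 92.1/109 = 0.845
VSWR = (1 + |Γ|)/(1 − |Γ|) = 1.84/0.155

VSWR ≈ 11.9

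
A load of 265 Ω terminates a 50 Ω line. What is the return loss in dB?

Γ = (265 − 50)/(265 + 50) = 0.683
RL = −20·log₁₀|Γ| = −20·log₁₀(0.683)

RL ≈ 3.32 dB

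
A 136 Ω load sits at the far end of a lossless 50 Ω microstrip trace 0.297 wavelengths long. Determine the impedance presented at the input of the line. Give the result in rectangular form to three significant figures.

Z_in ≈ 19.8 + j13 Ω

βl = 2π × 0.297 = 107°
tan(βl) = tan(107°) = -3.29
Z_in = Z_0·(Z_L + jZ_0·tanβl)/(Z_0 + jZ_L·tanβl)
     = 50·(136 − j164)/(50 − j447)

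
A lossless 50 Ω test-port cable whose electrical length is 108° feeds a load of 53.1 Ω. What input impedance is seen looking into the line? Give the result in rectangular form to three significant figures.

Z_in ≈ 47.6 + j1.68 Ω

tan(βl) = tan(108°) = -3.08
Z_in = Z_0·(Z_L + jZ_0·tanβl)/(Z_0 + jZ_L·tanβl)
     = 50·(53.1 − j154)/(50 − j163)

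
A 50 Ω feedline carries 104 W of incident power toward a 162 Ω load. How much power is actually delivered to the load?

P_delivered ≈ 75 W

Γ = (162 − 50)/(162 + 50) = 0.528
|Γ|² = 0.279
P_refl = |Γ|²·P_inc = 29 W, P_del = (1 − |Γ|²)·P_inc = 75 W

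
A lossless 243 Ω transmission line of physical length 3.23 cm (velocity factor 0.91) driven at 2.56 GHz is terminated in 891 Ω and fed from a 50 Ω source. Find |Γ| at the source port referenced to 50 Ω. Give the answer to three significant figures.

λ = v/f = 0.91·c / 2.56 GHz = 0.107 m
βl = 2π·l/λ = 2π × 0.303 = 109°
tan(βl) = -2.9
Z_in = Z_0·(Z_L + jZ_0·tanβl)/(Z_0 + jZ_L·tanβl) = 73.5 + j76.9 Ω
Γ_s = (Z_in − Z_s)/(Z_in + Z_s) = (23.5 + j76.9)/(124 + j76.9), |Γ_s| = 0.553

|Γ| ≈ 0.553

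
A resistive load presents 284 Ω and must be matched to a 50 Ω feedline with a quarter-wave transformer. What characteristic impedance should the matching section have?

Z_qwt = √(Z_0·R_L) = √(50 × 284) = √14200

Z_qwt ≈ 119 Ω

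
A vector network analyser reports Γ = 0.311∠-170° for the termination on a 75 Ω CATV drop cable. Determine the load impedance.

Z_L = Z_0·(1 + Γ)/(1 − Γ) = 75·(0.694 − j0.054)/(1.31 + j0.054)

Z_L ≈ 39.6 − j4.74 Ω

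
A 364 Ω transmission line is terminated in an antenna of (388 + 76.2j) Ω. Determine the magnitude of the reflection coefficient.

|Γ| ≈ 0.106

Γ = (Z_L − Z_0)/(Z_L + Z_0) = (24 + j76.2)/(752 + j76.2)
|Γ| = 79.9/756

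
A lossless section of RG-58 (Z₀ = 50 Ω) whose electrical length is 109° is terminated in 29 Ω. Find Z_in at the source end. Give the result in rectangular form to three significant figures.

tan(βl) = tan(109°) = -2.9
Z_in = Z_0·(Z_L + jZ_0·tanβl)/(Z_0 + jZ_L·tanβl)
     = 50·(29 − j145)/(50 − j84.2)

Z_in ≈ 71.3 − j25.1 Ω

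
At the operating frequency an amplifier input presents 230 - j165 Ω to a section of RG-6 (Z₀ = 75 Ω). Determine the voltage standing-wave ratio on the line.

Γ = (Z_L − Z_0)/(Z_L + Z_0) = (155 − j165)/(305 − j165)
|Γ| = 226/347 = 0.653
VSWR = (1 + |Γ|)/(1 − |Γ|) = 1.65/0.347

VSWR ≈ 4.76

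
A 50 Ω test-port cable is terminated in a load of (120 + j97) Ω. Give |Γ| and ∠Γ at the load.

Γ = (Z_L − Z_0)/(Z_L + Z_0) = (70 + j97)/(170 + j97)
|Γ| = 120/196 = 0.611

Γ ≈ 0.611 ∠ 24.5°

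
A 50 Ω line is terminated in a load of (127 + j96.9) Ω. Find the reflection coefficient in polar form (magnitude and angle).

Γ = (Z_L − Z_0)/(Z_L + Z_0) = (77 + j96.9)/(177 + j96.9)
|Γ| = 124/202 = 0.613

Γ ≈ 0.613 ∠ 22.8°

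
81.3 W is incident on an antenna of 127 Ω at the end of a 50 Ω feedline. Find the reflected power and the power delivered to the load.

Γ = (127 − 50)/(127 + 50) = 0.435
|Γ|² = 0.189
P_refl = |Γ|²·P_inc = 15.4 W, P_del = (1 − |Γ|²)·P_inc = 65.9 W

P_reflected ≈ 15.4 W; P_delivered ≈ 65.9 W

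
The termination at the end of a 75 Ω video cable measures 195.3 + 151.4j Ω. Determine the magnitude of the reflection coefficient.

|Γ| ≈ 0.624

Γ = (Z_L − Z_0)/(Z_L + Z_0) = (120.3 + j151.4)/(270.3 + j151.4)
|Γ| = 193/310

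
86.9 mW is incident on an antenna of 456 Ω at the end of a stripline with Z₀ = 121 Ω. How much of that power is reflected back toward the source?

P_reflected ≈ 29.3 mW

Γ = (456 − 121)/(456 + 121) = 0.581
|Γ|² = 0.337
P_refl = |Γ|²·P_inc = 29.3 mW, P_del = (1 − |Γ|²)·P_inc = 57.6 mW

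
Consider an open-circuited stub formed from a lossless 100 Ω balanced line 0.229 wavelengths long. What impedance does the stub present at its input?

Z_in ≈ −j13.3 Ω

βl = 2π × 0.229 = 82.4°
tan(βl) = 7.53
For an open-circuited stub, Z_in = −jZ_0·cot(βl) = −jZ_0/tan(βl)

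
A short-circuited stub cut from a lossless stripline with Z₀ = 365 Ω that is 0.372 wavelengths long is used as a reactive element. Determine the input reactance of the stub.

X_in ≈ -379 Ω (capacitive)

βl = 2π × 0.372 = 134°
tan(βl) = -1.04
For a short-circuited stub, Z_in = jZ_0·tan(βl)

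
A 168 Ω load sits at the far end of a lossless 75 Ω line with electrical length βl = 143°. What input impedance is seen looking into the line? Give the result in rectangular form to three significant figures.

Z_in ≈ 68.4 + j59 Ω

tan(βl) = tan(143°) = -0.754
Z_in = Z_0·(Z_L + jZ_0·tanβl)/(Z_0 + jZ_L·tanβl)
     = 75·(168 − j56.5)/(75 − j127)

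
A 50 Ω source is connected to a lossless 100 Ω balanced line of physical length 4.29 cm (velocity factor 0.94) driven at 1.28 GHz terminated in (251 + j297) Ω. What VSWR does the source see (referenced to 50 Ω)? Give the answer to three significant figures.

VSWR ≈ 5.75

λ = v/f = 0.94·c / 1.28 GHz = 0.22 m
βl = 2π·l/λ = 2π × 0.195 = 70.1°
tan(βl) = 2.76
Z_in = Z_0·(Z_L + jZ_0·tanβl)/(Z_0 + jZ_L·tanβl) = 21.7 − j58.7 Ω
Γ_s = (Z_in − Z_s)/(Z_in + Z_s) = (-28.3 − j58.7)/(71.7 − j58.7), |Γ_s| = 0.704
VSWR = (1 + |Γ_s|)/(1 − |Γ_s|)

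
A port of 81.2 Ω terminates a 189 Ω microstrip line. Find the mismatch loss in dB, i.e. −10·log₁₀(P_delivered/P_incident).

mismatch loss ≈ 0.753 dB

Γ = (81.2 − 189)/(81.2 + 189) = -0.399
|Γ|² = 0.159, so P_del/P_inc = 1 − |Γ|² = 0.841
ML = −10·log₁₀(1 − |Γ|²)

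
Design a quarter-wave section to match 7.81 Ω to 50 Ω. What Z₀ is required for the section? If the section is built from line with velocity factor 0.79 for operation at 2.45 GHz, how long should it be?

Z_qwt ≈ 19.8 Ω; length ≈ 2.42 cm

Z_qwt = √(Z_0·R_L) = √(50 × 7.81) = √390.5
λ = 0.79·c/f = 0.0967 m, so l = λ/4 = 0.0242 m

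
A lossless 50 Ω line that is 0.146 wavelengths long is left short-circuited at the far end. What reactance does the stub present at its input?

βl = 2π × 0.146 = 52.6°
tan(βl) = 1.31
For a short-circuited stub, Z_in = jZ_0·tan(βl)

X_in ≈ 65.3 Ω (inductive)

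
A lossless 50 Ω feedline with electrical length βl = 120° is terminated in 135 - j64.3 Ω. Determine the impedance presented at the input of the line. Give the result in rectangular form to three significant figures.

Z_in ≈ 23.1 + j34.9 Ω

tan(βl) = tan(120°) = -1.73
Z_in = Z_0·(Z_L + jZ_0·tanβl)/(Z_0 + jZ_L·tanβl)
     = 50·(135 − j151)/(-61.4 − j234)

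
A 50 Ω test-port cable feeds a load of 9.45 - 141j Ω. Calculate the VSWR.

VSWR ≈ 47.5

Γ = (Z_L − Z_0)/(Z_L + Z_0) = (-40.55 − j141)/(59.45 − j141)
|Γ| = 147/153 = 0.959
VSWR = (1 + |Γ|)/(1 − |Γ|) = 1.96/0.0412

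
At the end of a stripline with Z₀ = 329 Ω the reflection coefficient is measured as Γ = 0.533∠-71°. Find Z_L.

Z_L ≈ 251 − j354 Ω

Z_L = Z_0·(1 + Γ)/(1 − Γ) = 329·(1.17 − j0.504)/(0.826 + j0.504)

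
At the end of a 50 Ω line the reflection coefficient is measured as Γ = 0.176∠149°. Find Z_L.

Z_L = Z_0·(1 + Γ)/(1 − Γ) = 50·(0.849 + j0.0906)/(1.15 − j0.0906)

Z_L ≈ 36.4 + j6.8 Ω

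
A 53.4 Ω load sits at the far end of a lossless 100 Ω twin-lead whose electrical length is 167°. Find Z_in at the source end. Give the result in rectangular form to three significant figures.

tan(βl) = tan(167°) = -0.231
Z_in = Z_0·(Z_L + jZ_0·tanβl)/(Z_0 + jZ_L·tanβl)
     = 100·(53.4 − j23.1)/(100 − j12.3)

Z_in ≈ 55.4 − j16.3 Ω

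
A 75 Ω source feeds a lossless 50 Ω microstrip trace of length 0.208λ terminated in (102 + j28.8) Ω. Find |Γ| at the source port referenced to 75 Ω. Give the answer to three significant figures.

βl = 2π × 0.208 = 74.9°
tan(βl) = 3.7
Z_in = Z_0·(Z_L + jZ_0·tanβl)/(Z_0 + jZ_L·tanβl) = 25.7 − j17.4 Ω
Γ_s = (Z_in − Z_s)/(Z_in + Z_s) = (-49.3 − j17.4)/(101 − j17.4), |Γ_s| = 0.511

|Γ| ≈ 0.511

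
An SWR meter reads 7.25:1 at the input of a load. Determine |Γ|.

|Γ| ≈ 0.758

|Γ| = (S − 1)/(S + 1) = (7.25 − 1)/(7.25 + 1) = 6.25/8.25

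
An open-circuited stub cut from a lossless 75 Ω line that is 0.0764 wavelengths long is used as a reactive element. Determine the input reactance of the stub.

X_in ≈ -144 Ω (capacitive)

βl = 2π × 0.0764 = 27.5°
tan(βl) = 0.521
For an open-circuited stub, Z_in = −jZ_0·cot(βl) = −jZ_0/tan(βl)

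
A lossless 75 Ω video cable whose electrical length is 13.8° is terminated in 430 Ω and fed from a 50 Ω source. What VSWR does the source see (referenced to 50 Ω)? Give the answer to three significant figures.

tan(βl) = 0.246
Z_in = Z_0·(Z_L + jZ_0·tanβl)/(Z_0 + jZ_L·tanβl) = 153 − j197 Ω
Γ_s = (Z_in − Z_s)/(Z_in + Z_s) = (103 − j197)/(203 − j197), |Γ_s| = 0.786
VSWR = (1 + |Γ_s|)/(1 − |Γ_s|)

VSWR ≈ 8.33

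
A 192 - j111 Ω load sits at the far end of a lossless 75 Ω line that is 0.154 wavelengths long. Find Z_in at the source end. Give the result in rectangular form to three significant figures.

βl = 2π × 0.154 = 55.4°
tan(βl) = tan(55.4°) = 1.45
Z_in = Z_0·(Z_L + jZ_0·tanβl)/(Z_0 + jZ_L·tanβl)
     = 75·(192 − j2.12)/(236 + j279)

Z_in ≈ 25.1 − j30.4 Ω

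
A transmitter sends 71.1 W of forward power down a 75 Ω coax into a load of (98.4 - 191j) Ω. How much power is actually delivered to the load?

|Γ| = |(23.4 − j191)/(173.4 − j191)| = 0.746
|Γ|² = 0.556
P_refl = |Γ|²·P_inc = 39.6 W, P_del = (1 − |Γ|²)·P_inc = 31.5 W

P_delivered ≈ 31.5 W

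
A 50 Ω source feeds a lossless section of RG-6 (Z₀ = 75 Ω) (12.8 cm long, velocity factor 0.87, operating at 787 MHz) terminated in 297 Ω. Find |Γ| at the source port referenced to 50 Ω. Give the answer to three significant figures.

|Γ| ≈ 0.64

λ = v/f = 0.87·c / 787 MHz = 0.332 m
βl = 2π·l/λ = 2π × 0.386 = 139°
tan(βl) = -0.871
Z_in = Z_0·(Z_L + jZ_0·tanβl)/(Z_0 + jZ_L·tanβl) = 40.5 + j74.4 Ω
Γ_s = (Z_in − Z_s)/(Z_in + Z_s) = (-9.5 + j74.4)/(90.5 + j74.4), |Γ_s| = 0.64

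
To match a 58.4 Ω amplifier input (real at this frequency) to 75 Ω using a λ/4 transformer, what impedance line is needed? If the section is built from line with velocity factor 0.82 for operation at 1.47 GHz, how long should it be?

Z_qwt ≈ 66.2 Ω; length ≈ 4.18 cm

Z_qwt = √(Z_0·R_L) = √(75 × 58.4) = √4380
λ = 0.82·c/f = 0.167 m, so l = λ/4 = 0.0418 m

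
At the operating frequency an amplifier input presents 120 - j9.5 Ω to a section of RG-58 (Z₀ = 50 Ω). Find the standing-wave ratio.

VSWR ≈ 2.42

Γ = (Z_L − Z_0)/(Z_L + Z_0) = (70 − j9.5)/(170 − j9.5)
|Γ| = 70.6/170 = 0.415
VSWR = (1 + |Γ|)/(1 − |Γ|) = 1.41/0.585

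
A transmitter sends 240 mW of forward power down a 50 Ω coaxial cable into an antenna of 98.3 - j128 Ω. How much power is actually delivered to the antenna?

P_delivered ≈ 123 mW

|Γ| = |(48.3 − j128)/(148.3 − j128)| = 0.698
|Γ|² = 0.488
P_refl = |Γ|²·P_inc = 117 mW, P_del = (1 − |Γ|²)·P_inc = 123 mW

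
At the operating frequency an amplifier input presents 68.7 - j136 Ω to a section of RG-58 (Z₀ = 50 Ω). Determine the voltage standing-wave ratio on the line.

VSWR ≈ 7.35

Γ = (Z_L − Z_0)/(Z_L + Z_0) = (18.7 − j136)/(118.7 − j136)
|Γ| = 137/181 = 0.76
VSWR = (1 + |Γ|)/(1 − |Γ|) = 1.76/0.24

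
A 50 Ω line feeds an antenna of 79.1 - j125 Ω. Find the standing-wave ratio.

Γ = (Z_L − Z_0)/(Z_L + Z_0) = (29.1 − j125)/(129.1 − j125)
|Γ| = 128/180 = 0.714
VSWR = (1 + |Γ|)/(1 − |Γ|) = 1.71/0.286

VSWR ≈ 6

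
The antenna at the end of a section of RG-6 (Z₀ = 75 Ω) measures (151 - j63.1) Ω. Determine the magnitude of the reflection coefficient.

Γ = (Z_L − Z_0)/(Z_L + Z_0) = (76 − j63.1)/(226 − j63.1)
|Γ| = 98.8/235

|Γ| ≈ 0.421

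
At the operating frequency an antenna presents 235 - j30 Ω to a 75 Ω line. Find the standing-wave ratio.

Γ = (Z_L − Z_0)/(Z_L + Z_0) = (160 − j30)/(310 − j30)
|Γ| = 163/311 = 0.523
VSWR = (1 + |Γ|)/(1 − |Γ|) = 1.52/0.477

VSWR ≈ 3.19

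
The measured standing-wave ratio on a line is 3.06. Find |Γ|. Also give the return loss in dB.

|Γ| ≈ 0.507; return loss ≈ 5.89 dB

|Γ| = (S − 1)/(S + 1) = (3.06 − 1)/(3.06 + 1) = 2.06/4.06
RL = −20·log₁₀|Γ| = −20·log₁₀(0.507)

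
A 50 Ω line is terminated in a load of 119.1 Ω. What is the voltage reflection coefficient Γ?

Γ = (Z_L − Z_0)/(Z_L + Z_0) = (119.1 − 50)/(119.1 + 50) = 69.1/169.1

Γ = 0.409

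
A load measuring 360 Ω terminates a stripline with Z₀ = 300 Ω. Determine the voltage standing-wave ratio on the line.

VSWR ≈ 1.2

Γ = (360 − 300)/(360 + 300) = 0.0909
VSWR = (1 + 0.0909)/(1 − 0.0909)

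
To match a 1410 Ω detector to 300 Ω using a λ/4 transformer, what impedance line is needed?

Z_qwt ≈ 650 Ω

Z_qwt = √(Z_0·R_L) = √(300 × 1410) = √423000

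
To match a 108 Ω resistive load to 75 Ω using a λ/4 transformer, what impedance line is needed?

Z_qwt ≈ 90 Ω

Z_qwt = √(Z_0·R_L) = √(75 × 108) = √8100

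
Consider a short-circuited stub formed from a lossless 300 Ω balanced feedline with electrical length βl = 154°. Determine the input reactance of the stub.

X_in ≈ -146 Ω (capacitive)

tan(βl) = -0.488
For a short-circuited stub, Z_in = jZ_0·tan(βl)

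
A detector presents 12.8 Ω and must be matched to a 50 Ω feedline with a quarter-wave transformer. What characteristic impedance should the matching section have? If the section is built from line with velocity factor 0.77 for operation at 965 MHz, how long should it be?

Z_qwt ≈ 25.3 Ω; length ≈ 5.98 cm

Z_qwt = √(Z_0·R_L) = √(50 × 12.8) = √640
λ = 0.77·c/f = 0.239 m, so l = λ/4 = 0.0598 m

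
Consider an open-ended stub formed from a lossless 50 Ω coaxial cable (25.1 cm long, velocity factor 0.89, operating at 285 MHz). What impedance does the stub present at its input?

Z_in ≈ +j5.65 Ω

λ = v/f = 0.89·c / 285 MHz = 0.937 m
βl = 2π·l/λ = 2π × 0.268 = 96.5°
tan(βl) = -8.84
For an open-ended stub, Z_in = −jZ_0·cot(βl) = −jZ_0/tan(βl)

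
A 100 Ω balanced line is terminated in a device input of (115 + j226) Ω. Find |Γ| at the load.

|Γ| ≈ 0.726

Γ = (Z_L − Z_0)/(Z_L + Z_0) = (15 + j226)/(215 + j226)
|Γ| = 226/312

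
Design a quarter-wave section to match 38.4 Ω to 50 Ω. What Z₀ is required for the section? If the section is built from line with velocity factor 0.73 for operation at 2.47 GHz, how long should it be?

Z_qwt ≈ 43.8 Ω; length ≈ 2.22 cm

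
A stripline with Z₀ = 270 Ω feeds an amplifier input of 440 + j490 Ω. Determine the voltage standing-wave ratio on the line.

Γ = (Z_L − Z_0)/(Z_L + Z_0) = (170 + j490)/(710 + j490)
|Γ| = 519/863 = 0.601
VSWR = (1 + |Γ|)/(1 − |Γ|) = 1.6/0.399

VSWR ≈ 4.02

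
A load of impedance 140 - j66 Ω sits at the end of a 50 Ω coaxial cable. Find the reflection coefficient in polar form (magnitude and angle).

Γ = (Z_L − Z_0)/(Z_L + Z_0) = (90 − j66)/(190 − j66)
|Γ| = 112/201 = 0.555

Γ ≈ 0.555 ∠ -17.1°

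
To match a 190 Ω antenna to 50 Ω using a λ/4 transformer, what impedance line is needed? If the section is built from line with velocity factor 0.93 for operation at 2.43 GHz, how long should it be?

Z_qwt ≈ 97.5 Ω; length ≈ 2.87 cm

Z_qwt = √(Z_0·R_L) = √(50 × 190) = √9500
λ = 0.93·c/f = 0.115 m, so l = λ/4 = 0.0287 m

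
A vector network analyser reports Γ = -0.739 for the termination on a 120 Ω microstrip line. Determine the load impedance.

Z_L ≈ 18 Ω

Z_L = Z_0·(1 + Γ)/(1 − Γ) = 120·(0.261)/(1.74)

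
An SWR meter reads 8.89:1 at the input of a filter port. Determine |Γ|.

|Γ| = (S − 1)/(S + 1) = (8.89 − 1)/(8.89 + 1) = 7.89/9.89

|Γ| ≈ 0.798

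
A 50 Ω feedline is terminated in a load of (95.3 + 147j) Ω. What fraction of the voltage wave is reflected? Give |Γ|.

Γ = (Z_L − Z_0)/(Z_L + Z_0) = (45.3 + j147)/(145.3 + j147)
|Γ| = 154/207

|Γ| ≈ 0.744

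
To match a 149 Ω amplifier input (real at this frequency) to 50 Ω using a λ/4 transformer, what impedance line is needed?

Z_qwt = √(Z_0·R_L) = √(50 × 149) = √7450

Z_qwt ≈ 86.3 Ω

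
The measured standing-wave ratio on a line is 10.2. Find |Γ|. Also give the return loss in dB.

|Γ| = (S − 1)/(S + 1) = (10.2 − 1)/(10.2 + 1) = 9.2/11.2
RL = −20·log₁₀|Γ| = −20·log₁₀(0.821)

|Γ| ≈ 0.821; return loss ≈ 1.71 dB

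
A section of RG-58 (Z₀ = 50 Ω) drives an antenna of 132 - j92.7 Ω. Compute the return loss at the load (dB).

Γ = (82 − j92.7)/(182 − j92.7), |Γ| = 0.606
RL = −20·log₁₀|Γ| = −20·log₁₀(0.606)

RL ≈ 4.35 dB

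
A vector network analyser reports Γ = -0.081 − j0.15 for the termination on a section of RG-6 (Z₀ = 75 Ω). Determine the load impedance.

Z_L ≈ 61.1 − j18.9 Ω

Z_L = Z_0·(1 + Γ)/(1 − Γ) = 75·(0.919 − j0.15)/(1.08 + j0.15)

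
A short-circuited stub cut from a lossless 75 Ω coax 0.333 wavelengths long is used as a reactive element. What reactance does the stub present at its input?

X_in ≈ -131 Ω (capacitive)

βl = 2π × 0.333 = 120°
tan(βl) = -1.74
For a short-circuited stub, Z_in = jZ_0·tan(βl)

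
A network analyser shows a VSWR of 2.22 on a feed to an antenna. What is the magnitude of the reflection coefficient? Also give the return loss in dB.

|Γ| ≈ 0.379; return loss ≈ 8.43 dB

|Γ| = (S − 1)/(S + 1) = (2.22 − 1)/(2.22 + 1) = 1.22/3.22
RL = −20·log₁₀|Γ| = −20·log₁₀(0.379)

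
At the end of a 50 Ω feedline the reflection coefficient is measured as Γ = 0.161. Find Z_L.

Z_L ≈ 69.2 Ω

Z_L = Z_0·(1 + Γ)/(1 − Γ) = 50·(1.16)/(0.839)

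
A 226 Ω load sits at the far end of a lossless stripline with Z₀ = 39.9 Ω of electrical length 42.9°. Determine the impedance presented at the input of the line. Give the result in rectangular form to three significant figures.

Z_in ≈ 14.7 − j40.1 Ω

tan(βl) = tan(42.9°) = 0.929
Z_in = Z_0·(Z_L + jZ_0·tanβl)/(Z_0 + jZ_L·tanβl)
     = 39.9·(226 + j37.1)/(39.9 + j210)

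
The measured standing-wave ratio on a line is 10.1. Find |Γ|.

|Γ| ≈ 0.82

|Γ| = (S − 1)/(S + 1) = (10.1 − 1)/(10.1 + 1) = 9.1/11.1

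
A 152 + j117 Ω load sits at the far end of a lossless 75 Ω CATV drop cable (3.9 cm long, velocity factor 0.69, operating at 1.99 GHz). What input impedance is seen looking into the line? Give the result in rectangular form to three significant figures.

λ = v/f = 0.69·c / 1.99 GHz = 0.104 m
βl = 2π·l/λ = 2π × 0.375 = 135°
tan(βl) = tan(135°) = -1
Z_in = Z_0·(Z_L + jZ_0·tanβl)/(Z_0 + jZ_L·tanβl)
     = 75·(152 + j41.9)/(192 − j152)

Z_in ≈ 28.5 + j38.9 Ω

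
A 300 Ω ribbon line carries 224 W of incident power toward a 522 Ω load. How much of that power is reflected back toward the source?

P_reflected ≈ 16.3 W

Γ = (522 − 300)/(522 + 300) = 0.27
|Γ|² = 0.0729
P_refl = |Γ|²·P_inc = 16.3 W, P_del = (1 − |Γ|²)·P_inc = 208 W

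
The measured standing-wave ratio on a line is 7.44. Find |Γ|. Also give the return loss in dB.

|Γ| ≈ 0.763; return loss ≈ 2.35 dB

|Γ| = (S − 1)/(S + 1) = (7.44 − 1)/(7.44 + 1) = 6.44/8.44
RL = −20·log₁₀|Γ| = −20·log₁₀(0.763)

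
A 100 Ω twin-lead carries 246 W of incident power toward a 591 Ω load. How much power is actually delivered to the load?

Γ = (591 − 100)/(591 + 100) = 0.711
|Γ|² = 0.505
P_refl = |Γ|²·P_inc = 124 W, P_del = (1 − |Γ|²)·P_inc = 122 W

P_delivered ≈ 122 W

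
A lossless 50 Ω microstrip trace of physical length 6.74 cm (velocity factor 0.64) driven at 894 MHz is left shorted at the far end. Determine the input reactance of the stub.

X_in ≈ -118 Ω (capacitive)

λ = v/f = 0.64·c / 894 MHz = 0.215 m
βl = 2π·l/λ = 2π × 0.314 = 113°
tan(βl) = -2.36
For a shorted stub, Z_in = jZ_0·tan(βl)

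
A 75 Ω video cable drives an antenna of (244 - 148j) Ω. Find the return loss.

RL ≈ 3.89 dB

Γ = (169 − j148)/(319 − j148), |Γ| = 0.639
RL = −20·log₁₀|Γ| = −20·log₁₀(0.639)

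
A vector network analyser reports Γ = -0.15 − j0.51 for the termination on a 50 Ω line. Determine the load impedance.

Z_L = Z_0·(1 + Γ)/(1 − Γ) = 50·(0.85 − j0.51)/(1.15 + j0.51)

Z_L ≈ 22.7 − j32.2 Ω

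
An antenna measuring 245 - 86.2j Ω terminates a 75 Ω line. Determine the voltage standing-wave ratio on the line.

VSWR ≈ 3.71

Γ = (Z_L − Z_0)/(Z_L + Z_0) = (170 − j86.2)/(320 − j86.2)
|Γ| = 191/331 = 0.575
VSWR = (1 + |Γ|)/(1 − |Γ|) = 1.58/0.425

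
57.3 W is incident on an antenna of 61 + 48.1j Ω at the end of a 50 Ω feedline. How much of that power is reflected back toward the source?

|Γ| = |(11 + j48.1)/(111 + j48.1)| = 0.408
|Γ|² = 0.166
P_refl = |Γ|²·P_inc = 9.53 W, P_del = (1 − |Γ|²)·P_inc = 47.8 W

P_reflected ≈ 9.53 W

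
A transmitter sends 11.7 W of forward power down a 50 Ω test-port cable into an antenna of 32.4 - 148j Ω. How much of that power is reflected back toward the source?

P_reflected ≈ 9.06 W

|Γ| = |(-17.6 − j148)/(82.4 − j148)| = 0.88
|Γ|² = 0.774
P_refl = |Γ|²·P_inc = 9.06 W, P_del = (1 − |Γ|²)·P_inc = 2.64 W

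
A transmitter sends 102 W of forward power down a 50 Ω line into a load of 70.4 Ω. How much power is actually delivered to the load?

P_delivered ≈ 99.1 W

Γ = (70.4 − 50)/(70.4 + 50) = 0.169
|Γ|² = 0.0287
P_refl = |Γ|²·P_inc = 2.93 W, P_del = (1 − |Γ|²)·P_inc = 99.1 W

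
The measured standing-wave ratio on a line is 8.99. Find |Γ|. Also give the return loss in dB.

|Γ| = (S − 1)/(S + 1) = (8.99 − 1)/(8.99 + 1) = 7.99/9.99
RL = −20·log₁₀|Γ| = −20·log₁₀(0.8)

|Γ| ≈ 0.8; return loss ≈ 1.94 dB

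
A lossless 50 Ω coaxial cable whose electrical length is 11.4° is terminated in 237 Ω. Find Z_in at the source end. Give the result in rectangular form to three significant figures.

tan(βl) = tan(11.4°) = 0.202
Z_in = Z_0·(Z_L + jZ_0·tanβl)/(Z_0 + jZ_L·tanβl)
     = 50·(237 + j10.1)/(50 + j47.8)

Z_in ≈ 129 − j113 Ω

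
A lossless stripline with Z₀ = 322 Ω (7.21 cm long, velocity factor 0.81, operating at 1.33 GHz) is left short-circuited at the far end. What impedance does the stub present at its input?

Z_in ≈ −j251 Ω

λ = v/f = 0.81·c / 1.33 GHz = 0.183 m
βl = 2π·l/λ = 2π × 0.395 = 142°
tan(βl) = -0.779
For a short-circuited stub, Z_in = jZ_0·tan(βl)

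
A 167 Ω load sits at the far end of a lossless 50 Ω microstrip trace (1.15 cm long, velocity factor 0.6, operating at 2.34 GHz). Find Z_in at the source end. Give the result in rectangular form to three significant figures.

λ = v/f = 0.6·c / 2.34 GHz = 0.0769 m
βl = 2π·l/λ = 2π × 0.149 = 53.8°
tan(βl) = tan(53.8°) = 1.37
Z_in = Z_0·(Z_L + jZ_0·tanβl)/(Z_0 + jZ_L·tanβl)
     = 50·(167 + j68.4)/(50 + j228)

Z_in ≈ 21.9 − j31.8 Ω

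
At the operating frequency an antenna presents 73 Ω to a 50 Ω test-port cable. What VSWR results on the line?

VSWR ≈ 1.46

Γ = (73 − 50)/(73 + 50) = 0.187
VSWR = (1 + 0.187)/(1 − 0.187)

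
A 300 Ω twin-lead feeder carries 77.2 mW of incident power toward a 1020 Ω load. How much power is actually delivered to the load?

P_delivered ≈ 54.2 mW

Γ = (1020 − 300)/(1020 + 300) = 0.545
|Γ|² = 0.298
P_refl = |Γ|²·P_inc = 23 mW, P_del = (1 − |Γ|²)·P_inc = 54.2 mW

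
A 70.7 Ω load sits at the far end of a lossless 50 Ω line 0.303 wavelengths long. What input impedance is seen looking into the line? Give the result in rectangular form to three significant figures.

βl = 2π × 0.303 = 109°
tan(βl) = tan(109°) = -2.89
Z_in = Z_0·(Z_L + jZ_0·tanβl)/(Z_0 + jZ_L·tanβl)
     = 50·(70.7 − j145)/(50 − j204)

Z_in ≈ 37.4 + j8.16 Ω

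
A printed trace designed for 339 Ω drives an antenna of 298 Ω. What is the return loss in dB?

RL ≈ 23.8 dB

Γ = (298 − 339)/(298 + 339) = -0.0644
RL = −20·log₁₀|Γ| = −20·log₁₀(0.0644)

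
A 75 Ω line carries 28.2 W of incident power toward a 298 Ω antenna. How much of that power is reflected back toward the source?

P_reflected ≈ 10.1 W

Γ = (298 − 75)/(298 + 75) = 0.598
|Γ|² = 0.357
P_refl = |Γ|²·P_inc = 10.1 W, P_del = (1 − |Γ|²)·P_inc = 18.1 W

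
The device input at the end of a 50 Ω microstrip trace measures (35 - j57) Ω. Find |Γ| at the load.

|Γ| ≈ 0.576

Γ = (Z_L − Z_0)/(Z_L + Z_0) = (-15 − j57)/(85 − j57)
|Γ| = 58.9/102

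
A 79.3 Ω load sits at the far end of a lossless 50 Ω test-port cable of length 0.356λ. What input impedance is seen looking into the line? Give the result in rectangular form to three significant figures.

βl = 2π × 0.356 = 128°
tan(βl) = tan(128°) = -1.27
Z_in = Z_0·(Z_L + jZ_0·tanβl)/(Z_0 + jZ_L·tanβl)
     = 50·(79.3 − j63.6)/(50 − j101)

Z_in ≈ 40.9 + j19 Ω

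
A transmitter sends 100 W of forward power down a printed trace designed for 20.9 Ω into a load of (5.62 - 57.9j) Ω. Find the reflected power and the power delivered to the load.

P_reflected ≈ 88.4 W; P_delivered ≈ 11.6 W

|Γ| = |(-15.28 − j57.9)/(26.52 − j57.9)| = 0.94
|Γ|² = 0.884
P_refl = |Γ|²·P_inc = 88.4 W, P_del = (1 − |Γ|²)·P_inc = 11.6 W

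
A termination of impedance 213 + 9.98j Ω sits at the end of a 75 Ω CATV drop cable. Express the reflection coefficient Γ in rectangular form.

Γ ≈ 0.48 + j0.018

Γ = (Z_L − Z_0)/(Z_L + Z_0) = (138 + j9.98)/(288 + j9.98)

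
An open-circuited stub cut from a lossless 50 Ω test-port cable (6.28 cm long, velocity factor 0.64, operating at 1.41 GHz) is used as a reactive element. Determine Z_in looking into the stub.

λ = v/f = 0.64·c / 1.41 GHz = 0.136 m
βl = 2π·l/λ = 2π × 0.461 = 166°
tan(βl) = -0.249
For an open-circuited stub, Z_in = −jZ_0·cot(βl) = −jZ_0/tan(βl)

Z_in ≈ +j201 Ω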